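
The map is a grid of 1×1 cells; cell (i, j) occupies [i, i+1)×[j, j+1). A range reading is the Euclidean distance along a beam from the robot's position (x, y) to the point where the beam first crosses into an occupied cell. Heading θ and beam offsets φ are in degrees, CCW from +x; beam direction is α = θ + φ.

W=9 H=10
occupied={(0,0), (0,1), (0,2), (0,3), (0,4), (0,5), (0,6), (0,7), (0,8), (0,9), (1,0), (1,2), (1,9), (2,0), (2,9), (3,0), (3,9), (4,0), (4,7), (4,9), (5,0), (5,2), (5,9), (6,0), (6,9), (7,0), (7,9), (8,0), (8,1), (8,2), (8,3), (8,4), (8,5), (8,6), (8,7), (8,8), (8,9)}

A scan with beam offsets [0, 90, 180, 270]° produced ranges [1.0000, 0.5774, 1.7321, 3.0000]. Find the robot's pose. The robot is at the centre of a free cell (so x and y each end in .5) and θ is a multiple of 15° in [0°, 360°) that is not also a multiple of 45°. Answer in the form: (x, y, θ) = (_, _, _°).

(x, y, θ) = (6.5, 8.5, 30°)

The pose lattice has 53·16 = 848 candidates. Test each by forward raycasting.
  (4.5, 5.5, 15°): beam 1 = 3.6235 ≠ 1.0000 ✗
  (7.5, 1.5, 285°): beam 1 = 0.5176 ≠ 1.0000 ✗
  (1.5, 3.5, 345°): beam 1 = 3.6235 ≠ 1.0000 ✗
  (5.5, 5.5, 195°): beam 1 = 4.6587 ≠ 1.0000 ✗
  …
  (6.5, 8.5, 30°): r_1=1.0000, r_2=0.5774, r_3=1.7321, r_4=3.0000 — all match ✓
No second candidate reproduces the full scan.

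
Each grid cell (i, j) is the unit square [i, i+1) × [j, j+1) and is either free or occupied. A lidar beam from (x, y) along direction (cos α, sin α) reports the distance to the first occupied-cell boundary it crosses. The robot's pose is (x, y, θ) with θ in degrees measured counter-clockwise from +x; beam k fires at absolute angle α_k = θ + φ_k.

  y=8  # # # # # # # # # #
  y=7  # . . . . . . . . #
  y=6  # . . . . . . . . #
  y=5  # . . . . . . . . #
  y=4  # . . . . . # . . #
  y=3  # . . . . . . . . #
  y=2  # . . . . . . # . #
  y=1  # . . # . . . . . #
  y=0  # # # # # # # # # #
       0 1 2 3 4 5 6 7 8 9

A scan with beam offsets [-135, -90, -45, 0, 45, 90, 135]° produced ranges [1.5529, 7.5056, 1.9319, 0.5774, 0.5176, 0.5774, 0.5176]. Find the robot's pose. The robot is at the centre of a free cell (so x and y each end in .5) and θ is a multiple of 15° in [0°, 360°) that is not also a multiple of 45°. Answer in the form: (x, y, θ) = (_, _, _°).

Candidates: 53 free-cell centres × 16 headings = 848 poses. Raycast each; keep the one whose scan matches to 4 dp.
  (4.5, 5.5, 210°): beam 1 = 2.5882 ≠ 1.5529 ✗
  (3.5, 6.5, 195°): beam 1 = 1.7321 ≠ 1.5529 ✗
  (6.5, 7.5, 195°): beam 1 = 0.5774 ≠ 1.5529 ✗
  (4.5, 7.5, 60°): beam 1 = 6.7293 ≠ 1.5529 ✗
  …
  (1.5, 1.5, 150°): r_1=1.5529, r_2=7.5056, r_3=1.9319, r_4=0.5774, r_5=0.5176, r_6=0.5774, r_7=0.5176 — all match ✓
Unique over the lattice → pose = (1.5, 1.5, 150°).

(x, y, θ) = (1.5, 1.5, 150°)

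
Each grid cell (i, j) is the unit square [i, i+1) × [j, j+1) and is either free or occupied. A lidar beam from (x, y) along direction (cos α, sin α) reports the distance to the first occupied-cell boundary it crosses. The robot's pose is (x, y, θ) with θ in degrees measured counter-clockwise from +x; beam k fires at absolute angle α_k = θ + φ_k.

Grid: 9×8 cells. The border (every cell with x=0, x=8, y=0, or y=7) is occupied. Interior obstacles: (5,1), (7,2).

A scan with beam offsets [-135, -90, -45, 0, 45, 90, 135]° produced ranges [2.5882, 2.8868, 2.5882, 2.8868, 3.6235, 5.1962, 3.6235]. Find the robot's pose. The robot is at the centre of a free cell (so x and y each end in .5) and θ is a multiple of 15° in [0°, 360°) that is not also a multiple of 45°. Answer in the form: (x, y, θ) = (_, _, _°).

(x, y, θ) = (3.5, 3.5, 300°)

The pose lattice has 40·16 = 640 candidates. Test each by forward raycasting.
  (6.5, 1.5, 60°): beam 1 = 0.5176 ≠ 2.5882 ✗
  (3.5, 3.5, 240°): beam 1 = 3.6235 ≠ 2.5882 ✗
  (4.5, 5.5, 150°): beam 1 = 3.6235 ≠ 2.5882 ✗
  …
  (3.5, 3.5, 300°): r_1=2.5882, r_2=2.8868, r_3=2.5882, r_4=2.8868, r_5=3.6235, r_6=5.1962, r_7=3.6235 — all match ✓
No second candidate reproduces the full scan.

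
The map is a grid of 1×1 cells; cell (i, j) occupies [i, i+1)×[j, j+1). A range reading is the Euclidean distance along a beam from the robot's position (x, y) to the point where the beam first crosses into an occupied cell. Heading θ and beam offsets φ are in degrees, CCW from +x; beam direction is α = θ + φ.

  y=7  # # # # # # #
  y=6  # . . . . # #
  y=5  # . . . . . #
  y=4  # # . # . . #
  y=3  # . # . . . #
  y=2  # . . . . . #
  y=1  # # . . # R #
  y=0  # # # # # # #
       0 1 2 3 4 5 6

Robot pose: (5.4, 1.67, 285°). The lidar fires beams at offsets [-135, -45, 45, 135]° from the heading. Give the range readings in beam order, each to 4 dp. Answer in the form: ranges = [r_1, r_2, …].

ranges = [0.4619, 0.7736, 0.6928, 1.2000]

beam 1: φ=-135°, α=150°
  d=(-0.8660,0.5000)  start (5,1)  tX=0.4619 tY=0.6600  stride 1/|dx|=1.1547 1/|dy|=2.0000
    cross x-line → (4,1), t=0.4619 (wall)
  → r_1 = 0.4619
beam 2: φ=-45°, α=240°
  d=(-0.5000,-0.8660)  start (5,1)  tX=0.8000 tY=0.7736  stride 1/|dx|=2.0000 1/|dy|=1.1547
    cross y-line → (5,0), t=0.7736 (wall)
  → r_2 = 0.7736
beam 3: φ=45°, α=330°
  d=(0.8660,-0.5000)  start (5,1)  tX=0.6928 tY=1.3400  stride 1/|dx|=1.1547 1/|dy|=2.0000
    cross x-line → (6,1), t=0.6928 (wall)
  → r_3 = 0.6928
beam 4: φ=135°, α=60°
  d=(0.5000,0.8660)  start (5,1)  tX=1.2000 tY=0.3811  stride 1/|dx|=2.0000 1/|dy|=1.1547
    cross y-line → (5,2), t=0.3811
    cross x-line → (6,2), t=1.2000 (wall)
  → r_4 = 1.2000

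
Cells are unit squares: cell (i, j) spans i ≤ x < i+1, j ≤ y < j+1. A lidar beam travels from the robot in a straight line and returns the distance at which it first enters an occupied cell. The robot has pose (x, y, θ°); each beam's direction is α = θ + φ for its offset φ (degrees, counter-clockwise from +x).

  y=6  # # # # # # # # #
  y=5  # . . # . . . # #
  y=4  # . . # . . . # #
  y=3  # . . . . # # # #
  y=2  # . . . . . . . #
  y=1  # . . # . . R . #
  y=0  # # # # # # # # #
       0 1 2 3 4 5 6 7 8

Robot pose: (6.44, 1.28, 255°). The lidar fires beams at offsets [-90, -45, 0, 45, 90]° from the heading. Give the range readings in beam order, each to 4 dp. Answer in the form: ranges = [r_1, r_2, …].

beam 1: φ=-90°, α=165°
  dir = (cos 165°, sin 165°) = (-0.9659, 0.2588); from cell (6,1)
  next x-line at t=0.4555, next y-line at t=2.7819; Δt_x=1.0353, Δt_y=3.8637
    x: enter (5,1) at t=0.4555
    x: enter (4,1) at t=1.4908
    x: enter (3,1) at t=2.5261 ← occupied
  → r_1 = 2.5261
beam 2: φ=-45°, α=210°
  dir = (cos 210°, sin 210°) = (-0.8660, -0.5000); from cell (6,1)
  next x-line at t=0.5081, next y-line at t=0.5600; Δt_x=1.1547, Δt_y=2.0000
    x: enter (5,1) at t=0.5081
    y: enter (5,0) at t=0.5600 ← occupied
  → r_2 = 0.5600
beam 3: φ=0°, α=255°
  dir = (cos 255°, sin 255°) = (-0.2588, -0.9659); from cell (6,1)
  next x-line at t=1.7000, next y-line at t=0.2899; Δt_x=3.8637, Δt_y=1.0353
    y: enter (6,0) at t=0.2899 ← occupied
  → r_3 = 0.2899
beam 4: φ=45°, α=300°
  dir = (cos 300°, sin 300°) = (0.5000, -0.8660); from cell (6,1)
  next x-line at t=1.1200, next y-line at t=0.3233; Δt_x=2.0000, Δt_y=1.1547
    y: enter (6,0) at t=0.3233 ← occupied
  → r_4 = 0.3233
beam 5: φ=90°, α=345°
  dir = (cos 345°, sin 345°) = (0.9659, -0.2588); from cell (6,1)
  next x-line at t=0.5798, next y-line at t=1.0818; Δt_x=1.0353, Δt_y=3.8637
    x: enter (7,1) at t=0.5798
    y: enter (7,0) at t=1.0818 ← occupied
  → r_5 = 1.0818

ranges = [2.5261, 0.5600, 0.2899, 0.3233, 1.0818]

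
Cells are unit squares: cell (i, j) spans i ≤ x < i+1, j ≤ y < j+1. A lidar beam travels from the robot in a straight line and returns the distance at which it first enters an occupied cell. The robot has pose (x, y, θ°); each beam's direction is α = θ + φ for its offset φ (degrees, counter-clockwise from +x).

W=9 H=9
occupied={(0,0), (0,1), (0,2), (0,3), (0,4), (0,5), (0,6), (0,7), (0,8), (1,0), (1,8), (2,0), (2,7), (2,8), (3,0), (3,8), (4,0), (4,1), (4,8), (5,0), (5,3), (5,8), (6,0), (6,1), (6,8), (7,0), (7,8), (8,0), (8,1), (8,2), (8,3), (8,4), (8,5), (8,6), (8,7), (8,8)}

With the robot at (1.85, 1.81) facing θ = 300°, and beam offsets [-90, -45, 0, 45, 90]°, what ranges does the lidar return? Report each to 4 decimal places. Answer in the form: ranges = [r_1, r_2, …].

beam 1: φ=-90°, α=210°
  d=(-0.8660,-0.5000)  start (1,1)  tX=0.9815 tY=1.6200  stride 1/|dx|=1.1547 1/|dy|=2.0000
    cross x-line → (0,1), t=0.9815 (wall)
  → r_1 = 0.9815
beam 2: φ=-45°, α=255°
  d=(-0.2588,-0.9659)  start (1,1)  tX=3.2841 tY=0.8386  stride 1/|dx|=3.8637 1/|dy|=1.0353
    cross y-line → (1,0), t=0.8386 (wall)
  → r_2 = 0.8386
beam 3: φ=0°, α=300°
  d=(0.5000,-0.8660)  start (1,1)  tX=0.3000 tY=0.9353  stride 1/|dx|=2.0000 1/|dy|=1.1547
    cross x-line → (2,1), t=0.3000
    cross y-line → (2,0), t=0.9353 (wall)
  → r_3 = 0.9353
beam 4: φ=45°, α=345°
  d=(0.9659,-0.2588)  start (1,1)  tX=0.1553 tY=3.1296  stride 1/|dx|=1.0353 1/|dy|=3.8637
    cross x-line → (2,1), t=0.1553
    cross x-line → (3,1), t=1.1906
    cross x-line → (4,1), t=2.2258 (wall)
  → r_4 = 2.2258
beam 5: φ=90°, α=30°
  d=(0.8660,0.5000)  start (1,1)  tX=0.1732 tY=0.3800  stride 1/|dx|=1.1547 1/|dy|=2.0000
    cross x-line → (2,1), t=0.1732
    cross y-line → (2,2), t=0.3800
    cross x-line → (3,2), t=1.3279
    cross y-line → (3,3), t=2.3800
    cross x-line → (4,3), t=2.4826
    cross x-line → (5,3), t=3.6373 (wall)
  → r_5 = 3.6373

ranges = [0.9815, 0.8386, 0.9353, 2.2258, 3.6373]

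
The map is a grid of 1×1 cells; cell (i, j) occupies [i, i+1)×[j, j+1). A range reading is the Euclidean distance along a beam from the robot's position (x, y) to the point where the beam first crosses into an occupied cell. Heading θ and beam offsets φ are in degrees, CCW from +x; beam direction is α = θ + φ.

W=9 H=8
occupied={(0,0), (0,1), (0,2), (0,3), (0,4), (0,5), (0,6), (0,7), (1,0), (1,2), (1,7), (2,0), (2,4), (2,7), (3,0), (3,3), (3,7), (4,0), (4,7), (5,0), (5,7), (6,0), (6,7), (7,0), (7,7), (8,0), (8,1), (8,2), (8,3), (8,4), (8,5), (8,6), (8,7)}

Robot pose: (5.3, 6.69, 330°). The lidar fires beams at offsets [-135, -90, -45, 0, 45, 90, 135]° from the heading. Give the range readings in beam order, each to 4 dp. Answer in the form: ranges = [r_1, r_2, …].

beam 1: φ=-135°, α=195°
  direction (-0.9659, -0.2588); cell (5,6); t to first gridline: x 0.3106, y 2.6660 (then +1.0353 / +3.8637)
    (4,6) via x @ 0.3106
    (3,6) via x @ 1.3459
    (2,6) via x @ 2.3811
    (2,5) via y @ 2.6660
    (1,5) via x @ 3.4164
    (0,5) via x @ 4.4517  # hit
  → r_1 = 4.4517
beam 2: φ=-90°, α=240°
  direction (-0.5000, -0.8660); cell (5,6); t to first gridline: x 0.6000, y 0.7967 (then +2.0000 / +1.1547)
    (4,6) via x @ 0.6000
    (4,5) via y @ 0.7967
    (4,4) via y @ 1.9514
    (3,4) via x @ 2.6000
    (3,3) via y @ 3.1061  # hit
  → r_2 = 3.1061
beam 3: φ=-45°, α=285°
  direction (0.2588, -0.9659); cell (5,6); t to first gridline: x 2.7046, y 0.7143 (then +3.8637 / +1.0353)
    (5,5) via y @ 0.7143
    (5,4) via y @ 1.7496
    (6,4) via x @ 2.7046
    (6,3) via y @ 2.7849
    (6,2) via y @ 3.8202
    (6,1) via y @ 4.8554
    (6,0) via y @ 5.8907  # hit
  → r_3 = 5.8907
beam 4: φ=0°, α=330°
  direction (0.8660, -0.5000); cell (5,6); t to first gridline: x 0.8083, y 1.3800 (then +1.1547 / +2.0000)
    (6,6) via x @ 0.8083
    (6,5) via y @ 1.3800
    (7,5) via x @ 1.9630
    (8,5) via x @ 3.1177  # hit
  → r_4 = 3.1177
beam 5: φ=45°, α=15°
  direction (0.9659, 0.2588); cell (5,6); t to first gridline: x 0.7247, y 1.1977 (then +1.0353 / +3.8637)
    (6,6) via x @ 0.7247
    (6,7) via y @ 1.1977  # hit
  → r_5 = 1.1977
beam 6: φ=90°, α=60°
  direction (0.5000, 0.8660); cell (5,6); t to first gridline: x 1.4000, y 0.3580 (then +2.0000 / +1.1547)
    (5,7) via y @ 0.3580  # hit
  → r_6 = 0.3580
beam 7: φ=135°, α=105°
  direction (-0.2588, 0.9659); cell (5,6); t to first gridline: x 1.1591, y 0.3209 (then +3.8637 / +1.0353)
    (5,7) via y @ 0.3209  # hit
  → r_7 = 0.3209

ranges = [4.4517, 3.1061, 5.8907, 3.1177, 1.1977, 0.3580, 0.3209]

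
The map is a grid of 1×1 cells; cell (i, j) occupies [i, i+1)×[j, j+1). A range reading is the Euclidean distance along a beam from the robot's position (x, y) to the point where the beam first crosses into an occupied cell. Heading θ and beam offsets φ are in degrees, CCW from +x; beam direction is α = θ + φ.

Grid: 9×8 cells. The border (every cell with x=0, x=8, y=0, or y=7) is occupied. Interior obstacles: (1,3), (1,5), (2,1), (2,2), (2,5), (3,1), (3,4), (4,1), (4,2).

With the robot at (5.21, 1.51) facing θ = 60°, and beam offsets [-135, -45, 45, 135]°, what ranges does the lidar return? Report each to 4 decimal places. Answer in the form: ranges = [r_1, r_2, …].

ranges = [0.5280, 2.8884, 0.8114, 0.2174]

beam 1: φ=-135°, α=285°
  dir = (cos 285°, sin 285°) = (0.2588, -0.9659); from cell (5,1)
  next x-line at t=3.0523, next y-line at t=0.5280; Δt_x=3.8637, Δt_y=1.0353
    y: enter (5,0) at t=0.5280 ← occupied
  → r_1 = 0.5280
beam 2: φ=-45°, α=15°
  dir = (cos 15°, sin 15°) = (0.9659, 0.2588); from cell (5,1)
  next x-line at t=0.8179, next y-line at t=1.8932; Δt_x=1.0353, Δt_y=3.8637
    x: enter (6,1) at t=0.8179
    x: enter (7,1) at t=1.8531
    y: enter (7,2) at t=1.8932
    x: enter (8,2) at t=2.8884 ← occupied
  → r_2 = 2.8884
beam 3: φ=45°, α=105°
  dir = (cos 105°, sin 105°) = (-0.2588, 0.9659); from cell (5,1)
  next x-line at t=0.8114, next y-line at t=0.5073; Δt_x=3.8637, Δt_y=1.0353
    y: enter (5,2) at t=0.5073
    x: enter (4,2) at t=0.8114 ← occupied
  → r_3 = 0.8114
beam 4: φ=135°, α=195°
  dir = (cos 195°, sin 195°) = (-0.9659, -0.2588); from cell (5,1)
  next x-line at t=0.2174, next y-line at t=1.9705; Δt_x=1.0353, Δt_y=3.8637
    x: enter (4,1) at t=0.2174 ← occupied
  → r_4 = 0.2174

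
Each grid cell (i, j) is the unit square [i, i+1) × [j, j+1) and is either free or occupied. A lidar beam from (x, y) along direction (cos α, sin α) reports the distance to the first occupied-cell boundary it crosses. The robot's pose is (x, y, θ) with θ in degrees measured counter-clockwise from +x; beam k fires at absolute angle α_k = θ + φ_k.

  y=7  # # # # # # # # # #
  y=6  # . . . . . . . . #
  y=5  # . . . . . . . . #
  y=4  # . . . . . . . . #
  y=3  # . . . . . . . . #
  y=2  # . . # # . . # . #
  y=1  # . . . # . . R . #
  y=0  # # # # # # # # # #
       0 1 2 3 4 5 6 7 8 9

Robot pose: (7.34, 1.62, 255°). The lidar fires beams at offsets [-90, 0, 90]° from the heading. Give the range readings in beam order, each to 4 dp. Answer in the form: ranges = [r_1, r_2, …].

ranges = [2.4225, 0.6419, 1.7186]

beam 1: φ=-90°, α=165°
  d=(-0.9659,0.2588)  start (7,1)  tX=0.3520 tY=1.4682  stride 1/|dx|=1.0353 1/|dy|=3.8637
    cross x-line → (6,1), t=0.3520
    cross x-line → (5,1), t=1.3873
    cross y-line → (5,2), t=1.4682
    cross x-line → (4,2), t=2.4225 (wall)
  → r_1 = 2.4225
beam 2: φ=0°, α=255°
  d=(-0.2588,-0.9659)  start (7,1)  tX=1.3137 tY=0.6419  stride 1/|dx|=3.8637 1/|dy|=1.0353
    cross y-line → (7,0), t=0.6419 (wall)
  → r_2 = 0.6419
beam 3: φ=90°, α=345°
  d=(0.9659,-0.2588)  start (7,1)  tX=0.6833 tY=2.3955  stride 1/|dx|=1.0353 1/|dy|=3.8637
    cross x-line → (8,1), t=0.6833
    cross x-line → (9,1), t=1.7186 (wall)
  → r_3 = 1.7186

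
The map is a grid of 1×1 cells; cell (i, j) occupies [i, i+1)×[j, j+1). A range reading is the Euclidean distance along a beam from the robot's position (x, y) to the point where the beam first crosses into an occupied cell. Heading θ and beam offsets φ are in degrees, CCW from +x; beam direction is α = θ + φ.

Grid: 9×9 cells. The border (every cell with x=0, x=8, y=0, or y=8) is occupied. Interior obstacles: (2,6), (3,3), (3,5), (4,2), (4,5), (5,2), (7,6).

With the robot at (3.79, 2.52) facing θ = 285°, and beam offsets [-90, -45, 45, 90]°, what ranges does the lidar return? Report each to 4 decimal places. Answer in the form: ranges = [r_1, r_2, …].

ranges = [2.8884, 1.7551, 0.2425, 0.2174]

beam 1: φ=-90°, α=195°
  dir = (cos 195°, sin 195°) = (-0.9659, -0.2588); from cell (3,2)
  next x-line at t=0.8179, next y-line at t=2.0091; Δt_x=1.0353, Δt_y=3.8637
    x: enter (2,2) at t=0.8179
    x: enter (1,2) at t=1.8531
    y: enter (1,1) at t=2.0091
    x: enter (0,1) at t=2.8884 ← occupied
  → r_1 = 2.8884
beam 2: φ=-45°, α=240°
  dir = (cos 240°, sin 240°) = (-0.5000, -0.8660); from cell (3,2)
  next x-line at t=1.5800, next y-line at t=0.6004; Δt_x=2.0000, Δt_y=1.1547
    y: enter (3,1) at t=0.6004
    x: enter (2,1) at t=1.5800
    y: enter (2,0) at t=1.7551 ← occupied
  → r_2 = 1.7551
beam 3: φ=45°, α=330°
  dir = (cos 330°, sin 330°) = (0.8660, -0.5000); from cell (3,2)
  next x-line at t=0.2425, next y-line at t=1.0400; Δt_x=1.1547, Δt_y=2.0000
    x: enter (4,2) at t=0.2425 ← occupied
  → r_3 = 0.2425
beam 4: φ=90°, α=15°
  dir = (cos 15°, sin 15°) = (0.9659, 0.2588); from cell (3,2)
  next x-line at t=0.2174, next y-line at t=1.8546; Δt_x=1.0353, Δt_y=3.8637
    x: enter (4,2) at t=0.2174 ← occupied
  → r_4 = 0.2174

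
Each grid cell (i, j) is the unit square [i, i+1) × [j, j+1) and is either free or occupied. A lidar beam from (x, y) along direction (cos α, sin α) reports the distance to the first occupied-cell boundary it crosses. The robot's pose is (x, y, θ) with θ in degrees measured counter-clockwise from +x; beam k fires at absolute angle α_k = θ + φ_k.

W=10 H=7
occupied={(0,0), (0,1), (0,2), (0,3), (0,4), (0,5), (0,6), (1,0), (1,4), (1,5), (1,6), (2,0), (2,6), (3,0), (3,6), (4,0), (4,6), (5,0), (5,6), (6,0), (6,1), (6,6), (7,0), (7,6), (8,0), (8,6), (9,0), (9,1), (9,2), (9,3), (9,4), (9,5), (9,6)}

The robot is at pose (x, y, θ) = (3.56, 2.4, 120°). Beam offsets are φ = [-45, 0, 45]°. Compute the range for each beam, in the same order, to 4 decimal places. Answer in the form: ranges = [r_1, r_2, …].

ranges = [3.7270, 3.1200, 2.6503]

beam 1: φ=-45°, α=75°
  direction (0.2588, 0.9659); cell (3,2); t to first gridline: x 1.7000, y 0.6212 (then +3.8637 / +1.0353)
    (3,3) via y @ 0.6212
    (3,4) via y @ 1.6564
    (4,4) via x @ 1.7000
    (4,5) via y @ 2.6917
    (4,6) via y @ 3.7270  # hit
  → r_1 = 3.7270
beam 2: φ=0°, α=120°
  direction (-0.5000, 0.8660); cell (3,2); t to first gridline: x 1.1200, y 0.6928 (then +2.0000 / +1.1547)
    (3,3) via y @ 0.6928
    (2,3) via x @ 1.1200
    (2,4) via y @ 1.8475
    (2,5) via y @ 3.0022
    (1,5) via x @ 3.1200  # hit
  → r_2 = 3.1200
beam 3: φ=45°, α=165°
  direction (-0.9659, 0.2588); cell (3,2); t to first gridline: x 0.5798, y 2.3182 (then +1.0353 / +3.8637)
    (2,2) via x @ 0.5798
    (1,2) via x @ 1.6150
    (1,3) via y @ 2.3182
    (0,3) via x @ 2.6503  # hit
  → r_3 = 2.6503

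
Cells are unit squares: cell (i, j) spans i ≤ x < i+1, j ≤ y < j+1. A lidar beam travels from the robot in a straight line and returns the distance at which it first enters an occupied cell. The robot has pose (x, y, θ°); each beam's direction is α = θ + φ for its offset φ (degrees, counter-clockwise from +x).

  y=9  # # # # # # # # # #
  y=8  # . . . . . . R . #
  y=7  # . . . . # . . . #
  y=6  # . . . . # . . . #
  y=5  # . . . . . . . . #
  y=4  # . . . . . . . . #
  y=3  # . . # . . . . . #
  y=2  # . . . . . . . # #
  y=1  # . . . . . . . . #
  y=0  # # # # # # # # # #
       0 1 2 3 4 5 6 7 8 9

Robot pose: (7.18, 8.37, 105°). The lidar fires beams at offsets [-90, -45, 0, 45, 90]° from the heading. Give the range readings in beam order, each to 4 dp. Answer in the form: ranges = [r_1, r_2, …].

beam 1: φ=-90°, α=15°
  direction (0.9659, 0.2588); cell (7,8); t to first gridline: x 0.8489, y 2.4341 (then +1.0353 / +3.8637)
    (8,8) via x @ 0.8489
    (9,8) via x @ 1.8842  # hit
  → r_1 = 1.8842
beam 2: φ=-45°, α=60°
  direction (0.5000, 0.8660); cell (7,8); t to first gridline: x 1.6400, y 0.7275 (then +2.0000 / +1.1547)
    (7,9) via y @ 0.7275  # hit
  → r_2 = 0.7275
beam 3: φ=0°, α=105°
  direction (-0.2588, 0.9659); cell (7,8); t to first gridline: x 0.6955, y 0.6522 (then +3.8637 / +1.0353)
    (7,9) via y @ 0.6522  # hit
  → r_3 = 0.6522
beam 4: φ=45°, α=150°
  direction (-0.8660, 0.5000); cell (7,8); t to first gridline: x 0.2078, y 1.2600 (then +1.1547 / +2.0000)
    (6,8) via x @ 0.2078
    (6,9) via y @ 1.2600  # hit
  → r_4 = 1.2600
beam 5: φ=90°, α=195°
  direction (-0.9659, -0.2588); cell (7,8); t to first gridline: x 0.1863, y 1.4296 (then +1.0353 / +3.8637)
    (6,8) via x @ 0.1863
    (5,8) via x @ 1.2216
    (5,7) via y @ 1.4296  # hit
  → r_5 = 1.4296

ranges = [1.8842, 0.7275, 0.6522, 1.2600, 1.4296]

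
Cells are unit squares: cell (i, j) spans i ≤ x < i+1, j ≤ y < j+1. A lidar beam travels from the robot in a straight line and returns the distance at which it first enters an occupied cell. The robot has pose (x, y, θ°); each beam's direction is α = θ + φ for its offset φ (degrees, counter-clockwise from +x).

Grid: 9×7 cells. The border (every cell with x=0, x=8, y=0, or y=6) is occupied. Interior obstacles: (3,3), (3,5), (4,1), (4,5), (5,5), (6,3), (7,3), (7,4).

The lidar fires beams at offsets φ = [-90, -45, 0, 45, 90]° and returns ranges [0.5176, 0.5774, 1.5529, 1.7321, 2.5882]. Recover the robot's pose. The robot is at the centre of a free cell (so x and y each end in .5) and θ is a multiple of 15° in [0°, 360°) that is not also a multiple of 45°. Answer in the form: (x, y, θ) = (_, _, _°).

(x, y, θ) = (1.5, 2.5, 255°)

Enumerate (i+0.5, j+0.5, θ) over the 27 free cells and 16 admissible headings. For each, cast all 5 beams and compare to the given ranges.
  (6.5, 2.5, 120°): beam 1 = 1.0000 ≠ 0.5176 ✗
  (2.5, 1.5, 30°): beam 1 = 0.5774 ≠ 0.5176 ✗
  (6.5, 5.5, 105°): beam 1 = 1.5529 ≠ 0.5176 ✗
  (2.5, 2.5, 345°): beam 1 = 1.5529 ≠ 0.5176 ✗
  (5.5, 2.5, 210°): beam 1 = 2.8868 ≠ 0.5176 ✗
  …
  (1.5, 2.5, 255°): r_1=0.5176, r_2=0.5774, r_3=1.5529, r_4=1.7321, r_5=2.5882 — all match ✓
Only this pose fits every beam.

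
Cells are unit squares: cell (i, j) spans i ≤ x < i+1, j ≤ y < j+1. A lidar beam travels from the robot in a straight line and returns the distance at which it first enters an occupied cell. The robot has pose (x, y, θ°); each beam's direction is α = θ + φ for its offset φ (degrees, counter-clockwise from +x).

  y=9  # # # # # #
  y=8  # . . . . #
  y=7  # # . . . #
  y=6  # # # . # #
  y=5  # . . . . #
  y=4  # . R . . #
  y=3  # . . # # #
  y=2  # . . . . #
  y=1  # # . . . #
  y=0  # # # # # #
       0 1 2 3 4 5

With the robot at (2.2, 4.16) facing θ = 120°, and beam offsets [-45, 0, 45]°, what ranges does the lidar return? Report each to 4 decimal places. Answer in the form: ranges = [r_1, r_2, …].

beam 1: φ=-45°, α=75°
  dir = (cos 75°, sin 75°) = (0.2588, 0.9659); from cell (2,4)
  next x-line at t=3.0910, next y-line at t=0.8696; Δt_x=3.8637, Δt_y=1.0353
    y: enter (2,5) at t=0.8696
    y: enter (2,6) at t=1.9049 ← occupied
  → r_1 = 1.9049
beam 2: φ=0°, α=120°
  dir = (cos 120°, sin 120°) = (-0.5000, 0.8660); from cell (2,4)
  next x-line at t=0.4000, next y-line at t=0.9699; Δt_x=2.0000, Δt_y=1.1547
    x: enter (1,4) at t=0.4000
    y: enter (1,5) at t=0.9699
    y: enter (1,6) at t=2.1246 ← occupied
  → r_2 = 2.1246
beam 3: φ=45°, α=165°
  dir = (cos 165°, sin 165°) = (-0.9659, 0.2588); from cell (2,4)
  next x-line at t=0.2071, next y-line at t=3.2455; Δt_x=1.0353, Δt_y=3.8637
    x: enter (1,4) at t=0.2071
    x: enter (0,4) at t=1.2423 ← occupied
  → r_3 = 1.2423

ranges = [1.9049, 2.1246, 1.2423]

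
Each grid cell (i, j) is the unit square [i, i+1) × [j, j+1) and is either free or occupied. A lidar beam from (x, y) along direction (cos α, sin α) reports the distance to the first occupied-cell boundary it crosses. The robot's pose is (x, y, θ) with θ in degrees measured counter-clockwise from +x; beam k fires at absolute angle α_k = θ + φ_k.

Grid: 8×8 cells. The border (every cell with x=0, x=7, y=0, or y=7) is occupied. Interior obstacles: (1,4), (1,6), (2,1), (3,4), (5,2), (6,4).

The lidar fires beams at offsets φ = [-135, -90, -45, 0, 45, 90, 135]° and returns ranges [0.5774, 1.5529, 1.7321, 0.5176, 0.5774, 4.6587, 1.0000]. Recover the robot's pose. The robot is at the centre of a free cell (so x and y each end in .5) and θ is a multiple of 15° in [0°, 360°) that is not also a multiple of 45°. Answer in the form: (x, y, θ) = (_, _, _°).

Candidates: 30 free-cell centres × 16 headings = 480 poses. Raycast each; keep the one whose scan matches to 4 dp.
  (6.5, 1.5, 285°): beam 1 = 1.0000 ≠ 0.5774 ✗
  (2.5, 5.5, 300°): beam 1 = 1.5529 ≠ 0.5774 ✗
  (3.5, 3.5, 150°): beam 1 = 2.5882 ≠ 0.5774 ✗
  (4.5, 3.5, 240°): beam 1 = 3.6235 ≠ 0.5774 ✗
  (4.5, 4.5, 30°): beam 1 = 3.6235 ≠ 0.5774 ✗
  …
  (5.5, 1.5, 75°): r_1=0.5774, r_2=1.5529, r_3=1.7321, r_4=0.5176, r_5=0.5774, r_6=4.6587, r_7=1.0000 — all match ✓
Only this pose fits every beam.

(x, y, θ) = (5.5, 1.5, 75°)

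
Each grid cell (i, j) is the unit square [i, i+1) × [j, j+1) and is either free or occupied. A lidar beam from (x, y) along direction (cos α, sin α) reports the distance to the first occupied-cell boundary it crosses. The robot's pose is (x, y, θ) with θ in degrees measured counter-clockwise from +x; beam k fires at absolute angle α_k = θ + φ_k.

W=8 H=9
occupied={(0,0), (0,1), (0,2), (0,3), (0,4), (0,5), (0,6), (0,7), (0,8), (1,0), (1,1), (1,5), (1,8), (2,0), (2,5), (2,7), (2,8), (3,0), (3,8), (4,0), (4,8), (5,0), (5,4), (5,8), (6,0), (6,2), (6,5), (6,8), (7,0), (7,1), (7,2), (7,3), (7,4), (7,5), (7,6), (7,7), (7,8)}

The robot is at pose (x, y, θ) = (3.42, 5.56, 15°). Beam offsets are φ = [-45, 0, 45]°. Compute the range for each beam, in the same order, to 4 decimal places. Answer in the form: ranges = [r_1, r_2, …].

ranges = [1.8244, 3.7063, 2.8175]

beam 1: φ=-45°, α=330°
  d=(0.8660,-0.5000)  start (3,5)  tX=0.6697 tY=1.1200  stride 1/|dx|=1.1547 1/|dy|=2.0000
    cross x-line → (4,5), t=0.6697
    cross y-line → (4,4), t=1.1200
    cross x-line → (5,4), t=1.8244 (wall)
  → r_1 = 1.8244
beam 2: φ=0°, α=15°
  d=(0.9659,0.2588)  start (3,5)  tX=0.6005 tY=1.7000  stride 1/|dx|=1.0353 1/|dy|=3.8637
    cross x-line → (4,5), t=0.6005
    cross x-line → (5,5), t=1.6357
    cross y-line → (5,6), t=1.7000
    cross x-line → (6,6), t=2.6710
    cross x-line → (7,6), t=3.7063 (wall)
  → r_2 = 3.7063
beam 3: φ=45°, α=60°
  d=(0.5000,0.8660)  start (3,5)  tX=1.1600 tY=0.5081  stride 1/|dx|=2.0000 1/|dy|=1.1547
    cross y-line → (3,6), t=0.5081
    cross x-line → (4,6), t=1.1600
    cross y-line → (4,7), t=1.6628
    cross y-line → (4,8), t=2.8175 (wall)
  → r_3 = 2.8175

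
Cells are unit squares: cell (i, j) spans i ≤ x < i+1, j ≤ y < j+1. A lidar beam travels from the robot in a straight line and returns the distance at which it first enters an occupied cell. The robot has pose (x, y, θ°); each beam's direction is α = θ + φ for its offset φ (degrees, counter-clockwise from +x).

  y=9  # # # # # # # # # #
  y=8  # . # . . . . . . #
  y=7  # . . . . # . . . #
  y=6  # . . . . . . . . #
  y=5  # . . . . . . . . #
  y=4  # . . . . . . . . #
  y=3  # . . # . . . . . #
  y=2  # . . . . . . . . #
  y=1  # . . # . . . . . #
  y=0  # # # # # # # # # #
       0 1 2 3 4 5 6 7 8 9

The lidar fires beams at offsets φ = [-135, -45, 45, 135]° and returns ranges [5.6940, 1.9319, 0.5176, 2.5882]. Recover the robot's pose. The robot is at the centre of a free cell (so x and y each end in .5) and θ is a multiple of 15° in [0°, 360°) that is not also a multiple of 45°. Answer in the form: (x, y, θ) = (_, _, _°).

(x, y, θ) = (6.5, 1.5, 240°)

Candidates: 60 free-cell centres × 16 headings = 960 poses. Raycast each; keep the one whose scan matches to 4 dp.
  (2.5, 5.5, 120°): beam 1 = 6.7293 ≠ 5.6940 ✗
  (3.5, 2.5, 30°): beam 1 = 0.5176 ≠ 5.6940 ✗
  (2.5, 4.5, 285°): beam 1 = 1.7321 ≠ 5.6940 ✗
  (3.5, 6.5, 150°): beam 1 = 1.9319 ≠ 5.6940 ✗
  (8.5, 5.5, 210°): beam 1 = 1.9319 ≠ 5.6940 ✗
  …
  (6.5, 1.5, 240°): r_1=5.6940, r_2=1.9319, r_3=0.5176, r_4=2.5882 — all match ✓
Only this pose fits every beam.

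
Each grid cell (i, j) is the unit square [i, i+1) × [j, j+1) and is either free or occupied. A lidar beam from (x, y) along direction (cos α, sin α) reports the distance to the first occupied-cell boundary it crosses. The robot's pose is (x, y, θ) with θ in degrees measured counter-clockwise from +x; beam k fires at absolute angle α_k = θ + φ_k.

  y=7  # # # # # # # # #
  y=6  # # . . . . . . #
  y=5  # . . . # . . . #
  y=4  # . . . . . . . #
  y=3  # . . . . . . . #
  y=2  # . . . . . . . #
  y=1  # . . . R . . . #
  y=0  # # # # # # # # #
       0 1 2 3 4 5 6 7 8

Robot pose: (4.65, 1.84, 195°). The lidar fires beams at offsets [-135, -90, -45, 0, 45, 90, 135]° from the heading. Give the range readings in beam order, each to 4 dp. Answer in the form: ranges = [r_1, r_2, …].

ranges = [5.9583, 5.3420, 4.2147, 3.2455, 0.9699, 0.8696, 1.6800]

beam 1: φ=-135°, α=60°
  d=(0.5000,0.8660)  start (4,1)  tX=0.7000 tY=0.1848  stride 1/|dx|=2.0000 1/|dy|=1.1547
    cross y-line → (4,2), t=0.1848
    cross x-line → (5,2), t=0.7000
    cross y-line → (5,3), t=1.3395
    cross y-line → (5,4), t=2.4942
    cross x-line → (6,4), t=2.7000
    cross y-line → (6,5), t=3.6489
    cross x-line → (7,5), t=4.7000
    cross y-line → (7,6), t=4.8036
    cross y-line → (7,7), t=5.9583 (wall)
  → r_1 = 5.9583
beam 2: φ=-90°, α=105°
  d=(-0.2588,0.9659)  start (4,1)  tX=2.5114 tY=0.1656  stride 1/|dx|=3.8637 1/|dy|=1.0353
    cross y-line → (4,2), t=0.1656
    cross y-line → (4,3), t=1.2009
    cross y-line → (4,4), t=2.2362
    cross x-line → (3,4), t=2.5114
    cross y-line → (3,5), t=3.2715
    cross y-line → (3,6), t=4.3067
    cross y-line → (3,7), t=5.3420 (wall)
  → r_2 = 5.3420
beam 3: φ=-45°, α=150°
  d=(-0.8660,0.5000)  start (4,1)  tX=0.7506 tY=0.3200  stride 1/|dx|=1.1547 1/|dy|=2.0000
    cross y-line → (4,2), t=0.3200
    cross x-line → (3,2), t=0.7506
    cross x-line → (2,2), t=1.9053
    cross y-line → (2,3), t=2.3200
    cross x-line → (1,3), t=3.0600
    cross x-line → (0,3), t=4.2147 (wall)
  → r_3 = 4.2147
beam 4: φ=0°, α=195°
  d=(-0.9659,-0.2588)  start (4,1)  tX=0.6729 tY=3.2455  stride 1/|dx|=1.0353 1/|dy|=3.8637
    cross x-line → (3,1), t=0.6729
    cross x-line → (2,1), t=1.7082
    cross x-line → (1,1), t=2.7435
    cross y-line → (1,0), t=3.2455 (wall)
  → r_4 = 3.2455
beam 5: φ=45°, α=240°
  d=(-0.5000,-0.8660)  start (4,1)  tX=1.3000 tY=0.9699  stride 1/|dx|=2.0000 1/|dy|=1.1547
    cross y-line → (4,0), t=0.9699 (wall)
  → r_5 = 0.9699
beam 6: φ=90°, α=285°
  d=(0.2588,-0.9659)  start (4,1)  tX=1.3523 tY=0.8696  stride 1/|dx|=3.8637 1/|dy|=1.0353
    cross y-line → (4,0), t=0.8696 (wall)
  → r_6 = 0.8696
beam 7: φ=135°, α=330°
  d=(0.8660,-0.5000)  start (4,1)  tX=0.4041 tY=1.6800  stride 1/|dx|=1.1547 1/|dy|=2.0000
    cross x-line → (5,1), t=0.4041
    cross x-line → (6,1), t=1.5588
    cross y-line → (6,0), t=1.6800 (wall)
  → r_7 = 1.6800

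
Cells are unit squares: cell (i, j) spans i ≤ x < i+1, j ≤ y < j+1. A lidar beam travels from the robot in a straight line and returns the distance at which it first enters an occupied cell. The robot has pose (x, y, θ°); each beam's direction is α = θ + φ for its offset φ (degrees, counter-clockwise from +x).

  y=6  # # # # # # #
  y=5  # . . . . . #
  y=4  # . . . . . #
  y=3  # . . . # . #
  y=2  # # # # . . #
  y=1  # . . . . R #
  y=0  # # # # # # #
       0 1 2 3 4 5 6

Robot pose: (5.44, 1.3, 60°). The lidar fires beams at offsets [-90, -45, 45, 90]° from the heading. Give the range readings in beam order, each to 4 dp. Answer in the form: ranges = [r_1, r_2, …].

beam 1: φ=-90°, α=330°
  dir = (cos 330°, sin 330°) = (0.8660, -0.5000); from cell (5,1)
  next x-line at t=0.6466, next y-line at t=0.6000; Δt_x=1.1547, Δt_y=2.0000
    y: enter (5,0) at t=0.6000 ← occupied
  → r_1 = 0.6000
beam 2: φ=-45°, α=15°
  dir = (cos 15°, sin 15°) = (0.9659, 0.2588); from cell (5,1)
  next x-line at t=0.5798, next y-line at t=2.7046; Δt_x=1.0353, Δt_y=3.8637
    x: enter (6,1) at t=0.5798 ← occupied
  → r_2 = 0.5798
beam 3: φ=45°, α=105°
  dir = (cos 105°, sin 105°) = (-0.2588, 0.9659); from cell (5,1)
  next x-line at t=1.7000, next y-line at t=0.7247; Δt_x=3.8637, Δt_y=1.0353
    y: enter (5,2) at t=0.7247
    x: enter (4,2) at t=1.7000
    y: enter (4,3) at t=1.7600 ← occupied
  → r_3 = 1.7600
beam 4: φ=90°, α=150°
  dir = (cos 150°, sin 150°) = (-0.8660, 0.5000); from cell (5,1)
  next x-line at t=0.5081, next y-line at t=1.4000; Δt_x=1.1547, Δt_y=2.0000
    x: enter (4,1) at t=0.5081
    y: enter (4,2) at t=1.4000
    x: enter (3,2) at t=1.6628 ← occupied
  → r_4 = 1.6628

ranges = [0.6000, 0.5798, 1.7600, 1.6628]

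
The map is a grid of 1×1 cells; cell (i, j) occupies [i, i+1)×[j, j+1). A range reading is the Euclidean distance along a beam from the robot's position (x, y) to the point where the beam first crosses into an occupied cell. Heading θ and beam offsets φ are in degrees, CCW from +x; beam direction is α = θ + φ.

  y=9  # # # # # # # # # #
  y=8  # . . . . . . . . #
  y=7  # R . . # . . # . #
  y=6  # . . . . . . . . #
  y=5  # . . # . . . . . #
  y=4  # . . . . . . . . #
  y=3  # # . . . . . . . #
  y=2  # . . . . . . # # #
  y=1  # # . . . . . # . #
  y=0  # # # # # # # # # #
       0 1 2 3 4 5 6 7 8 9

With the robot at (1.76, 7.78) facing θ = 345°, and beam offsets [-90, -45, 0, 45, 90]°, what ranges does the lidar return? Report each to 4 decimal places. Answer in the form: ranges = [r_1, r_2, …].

beam 1: φ=-90°, α=255°
  direction (-0.2588, -0.9659); cell (1,7); t to first gridline: x 2.9364, y 0.8075 (then +3.8637 / +1.0353)
    (1,6) via y @ 0.8075
    (1,5) via y @ 1.8428
    (1,4) via y @ 2.8781
    (0,4) via x @ 2.9364  # hit
  → r_1 = 2.9364
beam 2: φ=-45°, α=300°
  direction (0.5000, -0.8660); cell (1,7); t to first gridline: x 0.4800, y 0.9007 (then +2.0000 / +1.1547)
    (2,7) via x @ 0.4800
    (2,6) via y @ 0.9007
    (2,5) via y @ 2.0554
    (3,5) via x @ 2.4800  # hit
  → r_2 = 2.4800
beam 3: φ=0°, α=345°
  direction (0.9659, -0.2588); cell (1,7); t to first gridline: x 0.2485, y 3.0137 (then +1.0353 / +3.8637)
    (2,7) via x @ 0.2485
    (3,7) via x @ 1.2837
    (4,7) via x @ 2.3190  # hit
  → r_3 = 2.3190
beam 4: φ=45°, α=30°
  direction (0.8660, 0.5000); cell (1,7); t to first gridline: x 0.2771, y 0.4400 (then +1.1547 / +2.0000)
    (2,7) via x @ 0.2771
    (2,8) via y @ 0.4400
    (3,8) via x @ 1.4318
    (3,9) via y @ 2.4400  # hit
  → r_4 = 2.4400
beam 5: φ=90°, α=75°
  direction (0.2588, 0.9659); cell (1,7); t to first gridline: x 0.9273, y 0.2278 (then +3.8637 / +1.0353)
    (1,8) via y @ 0.2278
    (2,8) via x @ 0.9273
    (2,9) via y @ 1.2630  # hit
  → r_5 = 1.2630

ranges = [2.9364, 2.4800, 2.3190, 2.4400, 1.2630]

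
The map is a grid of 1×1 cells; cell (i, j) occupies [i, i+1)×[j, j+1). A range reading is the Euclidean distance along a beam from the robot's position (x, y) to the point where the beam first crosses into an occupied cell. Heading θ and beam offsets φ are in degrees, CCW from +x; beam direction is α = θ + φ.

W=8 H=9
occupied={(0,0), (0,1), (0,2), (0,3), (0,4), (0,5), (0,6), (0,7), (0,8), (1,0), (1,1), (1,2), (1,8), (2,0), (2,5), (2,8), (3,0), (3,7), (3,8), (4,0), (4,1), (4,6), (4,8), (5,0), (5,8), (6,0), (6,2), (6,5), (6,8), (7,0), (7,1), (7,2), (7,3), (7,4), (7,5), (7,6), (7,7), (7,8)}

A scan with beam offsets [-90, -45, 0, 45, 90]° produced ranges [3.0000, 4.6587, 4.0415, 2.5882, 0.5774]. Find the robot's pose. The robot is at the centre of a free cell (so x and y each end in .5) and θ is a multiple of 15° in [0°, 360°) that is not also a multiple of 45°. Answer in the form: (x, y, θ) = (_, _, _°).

(x, y, θ) = (4.5, 2.5, 150°)

The pose lattice has 34·16 = 544 candidates. Test each by forward raycasting.
  (6.5, 6.5, 255°): beam 1 = 1.5529 ≠ 3.0000 ✗
  (2.5, 3.5, 330°): beam 1 = 1.0000 ≠ 3.0000 ✗
  (2.5, 1.5, 255°): beam 1 = 0.5176 ≠ 3.0000 ✗
  (3.5, 3.5, 330°): beam 1 = 2.8868 ≠ 3.0000 ✗
  (3.5, 4.5, 285°): beam 1 = 2.5882 ≠ 3.0000 ✗
  …
  (4.5, 2.5, 150°): r_1=3.0000, r_2=4.6587, r_3=4.0415, r_4=2.5882, r_5=0.5774 — all match ✓
No second candidate reproduces the full scan.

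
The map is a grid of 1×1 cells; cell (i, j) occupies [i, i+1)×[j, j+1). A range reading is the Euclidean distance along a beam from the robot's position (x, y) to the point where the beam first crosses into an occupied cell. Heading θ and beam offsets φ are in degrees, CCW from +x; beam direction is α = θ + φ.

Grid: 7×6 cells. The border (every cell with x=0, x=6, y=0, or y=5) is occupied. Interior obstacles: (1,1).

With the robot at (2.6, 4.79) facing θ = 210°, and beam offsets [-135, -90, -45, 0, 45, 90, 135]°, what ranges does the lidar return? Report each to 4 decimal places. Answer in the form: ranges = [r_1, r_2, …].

beam 1: φ=-135°, α=75°
  dir = (cos 75°, sin 75°) = (0.2588, 0.9659); from cell (2,4)
  next x-line at t=1.5455, next y-line at t=0.2174; Δt_x=3.8637, Δt_y=1.0353
    y: enter (2,5) at t=0.2174 ← occupied
  → r_1 = 0.2174
beam 2: φ=-90°, α=120°
  dir = (cos 120°, sin 120°) = (-0.5000, 0.8660); from cell (2,4)
  next x-line at t=1.2000, next y-line at t=0.2425; Δt_x=2.0000, Δt_y=1.1547
    y: enter (2,5) at t=0.2425 ← occupied
  → r_2 = 0.2425
beam 3: φ=-45°, α=165°
  dir = (cos 165°, sin 165°) = (-0.9659, 0.2588); from cell (2,4)
  next x-line at t=0.6212, next y-line at t=0.8114; Δt_x=1.0353, Δt_y=3.8637
    x: enter (1,4) at t=0.6212
    y: enter (1,5) at t=0.8114 ← occupied
  → r_3 = 0.8114
beam 4: φ=0°, α=210°
  dir = (cos 210°, sin 210°) = (-0.8660, -0.5000); from cell (2,4)
  next x-line at t=0.6928, next y-line at t=1.5800; Δt_x=1.1547, Δt_y=2.0000
    x: enter (1,4) at t=0.6928
    y: enter (1,3) at t=1.5800
    x: enter (0,3) at t=1.8475 ← occupied
  → r_4 = 1.8475
beam 5: φ=45°, α=255°
  dir = (cos 255°, sin 255°) = (-0.2588, -0.9659); from cell (2,4)
  next x-line at t=2.3182, next y-line at t=0.8179; Δt_x=3.8637, Δt_y=1.0353
    y: enter (2,3) at t=0.8179
    y: enter (2,2) at t=1.8531
    x: enter (1,2) at t=2.3182
    y: enter (1,1) at t=2.8884 ← occupied
  → r_5 = 2.8884
beam 6: φ=90°, α=300°
  dir = (cos 300°, sin 300°) = (0.5000, -0.8660); from cell (2,4)
  next x-line at t=0.8000, next y-line at t=0.9122; Δt_x=2.0000, Δt_y=1.1547
    x: enter (3,4) at t=0.8000
    y: enter (3,3) at t=0.9122
    y: enter (3,2) at t=2.0669
    x: enter (4,2) at t=2.8000
    y: enter (4,1) at t=3.2216
    y: enter (4,0) at t=4.3763 ← occupied
  → r_6 = 4.3763
beam 7: φ=135°, α=345°
  dir = (cos 345°, sin 345°) = (0.9659, -0.2588); from cell (2,4)
  next x-line at t=0.4141, next y-line at t=3.0523; Δt_x=1.0353, Δt_y=3.8637
    x: enter (3,4) at t=0.4141
    x: enter (4,4) at t=1.4494
    x: enter (5,4) at t=2.4847
    y: enter (5,3) at t=3.0523
    x: enter (6,3) at t=3.5199 ← occupied
  → r_7 = 3.5199

ranges = [0.2174, 0.2425, 0.8114, 1.8475, 2.8884, 4.3763, 3.5199]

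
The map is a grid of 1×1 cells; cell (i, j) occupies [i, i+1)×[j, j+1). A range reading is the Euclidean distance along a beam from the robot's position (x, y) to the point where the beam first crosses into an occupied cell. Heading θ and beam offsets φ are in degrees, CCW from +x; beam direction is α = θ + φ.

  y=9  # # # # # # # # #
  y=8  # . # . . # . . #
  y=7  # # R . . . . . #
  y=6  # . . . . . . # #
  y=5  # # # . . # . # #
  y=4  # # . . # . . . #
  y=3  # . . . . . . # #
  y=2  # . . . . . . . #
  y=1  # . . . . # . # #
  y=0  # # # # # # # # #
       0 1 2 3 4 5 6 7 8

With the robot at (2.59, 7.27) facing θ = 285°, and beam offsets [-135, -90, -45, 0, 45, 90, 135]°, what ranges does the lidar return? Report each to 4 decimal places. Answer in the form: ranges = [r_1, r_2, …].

beam 1: φ=-135°, α=150°
  dir = (cos 150°, sin 150°) = (-0.8660, 0.5000); from cell (2,7)
  next x-line at t=0.6813, next y-line at t=1.4600; Δt_x=1.1547, Δt_y=2.0000
    x: enter (1,7) at t=0.6813 ← occupied
  → r_1 = 0.6813
beam 2: φ=-90°, α=195°
  dir = (cos 195°, sin 195°) = (-0.9659, -0.2588); from cell (2,7)
  next x-line at t=0.6108, next y-line at t=1.0432; Δt_x=1.0353, Δt_y=3.8637
    x: enter (1,7) at t=0.6108 ← occupied
  → r_2 = 0.6108
beam 3: φ=-45°, α=240°
  dir = (cos 240°, sin 240°) = (-0.5000, -0.8660); from cell (2,7)
  next x-line at t=1.1800, next y-line at t=0.3118; Δt_x=2.0000, Δt_y=1.1547
    y: enter (2,6) at t=0.3118
    x: enter (1,6) at t=1.1800
    y: enter (1,5) at t=1.4665 ← occupied
  → r_3 = 1.4665
beam 4: φ=0°, α=285°
  dir = (cos 285°, sin 285°) = (0.2588, -0.9659); from cell (2,7)
  next x-line at t=1.5841, next y-line at t=0.2795; Δt_x=3.8637, Δt_y=1.0353
    y: enter (2,6) at t=0.2795
    y: enter (2,5) at t=1.3148 ← occupied
  → r_4 = 1.3148
beam 5: φ=45°, α=330°
  dir = (cos 330°, sin 330°) = (0.8660, -0.5000); from cell (2,7)
  next x-line at t=0.4734, next y-line at t=0.5400; Δt_x=1.1547, Δt_y=2.0000
    x: enter (3,7) at t=0.4734
    y: enter (3,6) at t=0.5400
    x: enter (4,6) at t=1.6281
    y: enter (4,5) at t=2.5400
    x: enter (5,5) at t=2.7828 ← occupied
  → r_5 = 2.7828
beam 6: φ=90°, α=15°
  dir = (cos 15°, sin 15°) = (0.9659, 0.2588); from cell (2,7)
  next x-line at t=0.4245, next y-line at t=2.8205; Δt_x=1.0353, Δt_y=3.8637
    x: enter (3,7) at t=0.4245
    x: enter (4,7) at t=1.4597
    x: enter (5,7) at t=2.4950
    y: enter (5,8) at t=2.8205 ← occupied
  → r_6 = 2.8205
beam 7: φ=135°, α=60°
  dir = (cos 60°, sin 60°) = (0.5000, 0.8660); from cell (2,7)
  next x-line at t=0.8200, next y-line at t=0.8429; Δt_x=2.0000, Δt_y=1.1547
    x: enter (3,7) at t=0.8200
    y: enter (3,8) at t=0.8429
    y: enter (3,9) at t=1.9976 ← occupied
  → r_7 = 1.9976

ranges = [0.6813, 0.6108, 1.4665, 1.3148, 2.7828, 2.8205, 1.9976]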